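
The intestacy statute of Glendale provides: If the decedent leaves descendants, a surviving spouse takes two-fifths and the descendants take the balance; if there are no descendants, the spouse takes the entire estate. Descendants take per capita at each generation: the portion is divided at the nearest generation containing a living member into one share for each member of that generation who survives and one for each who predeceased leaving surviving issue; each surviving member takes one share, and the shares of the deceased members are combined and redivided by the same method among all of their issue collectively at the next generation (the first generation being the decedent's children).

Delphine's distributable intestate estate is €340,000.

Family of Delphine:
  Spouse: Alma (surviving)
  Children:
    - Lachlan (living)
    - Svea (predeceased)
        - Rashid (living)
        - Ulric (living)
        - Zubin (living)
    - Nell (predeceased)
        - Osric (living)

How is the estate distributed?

Alma takes two-fifths of €340,000 = €136,000. The remaining €204,000 passes to the descendants.
The descendants' portion (€204,000) is divided at the children's generation into 3 shares of €68,000. Lachlan takes €68,000. The 2 shares of the deceased (Svea and Nell) are combined into a pool of €136,000.
That pool (€136,000) is divided at the grandchildren's generation equally among Rashid, Ulric, Zubin, and Osric: €34,000 each.

Alma: €136,000; Lachlan: €68,000; Rashid: €34,000; Ulric: €34,000; Zubin: €34,000; Osric: €34,000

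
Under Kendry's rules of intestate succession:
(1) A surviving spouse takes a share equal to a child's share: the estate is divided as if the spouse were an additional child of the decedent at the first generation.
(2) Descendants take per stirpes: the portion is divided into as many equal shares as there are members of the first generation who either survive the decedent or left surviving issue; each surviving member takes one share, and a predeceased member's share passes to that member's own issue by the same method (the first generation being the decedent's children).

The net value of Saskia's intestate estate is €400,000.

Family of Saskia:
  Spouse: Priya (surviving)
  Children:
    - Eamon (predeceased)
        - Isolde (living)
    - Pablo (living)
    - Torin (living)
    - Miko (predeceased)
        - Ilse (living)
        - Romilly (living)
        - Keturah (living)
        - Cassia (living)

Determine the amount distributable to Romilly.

The spouse counts as an additional share at the children's level, so there are 5 primary shares of €80,000. Priya takes one such share (€80,000).
The children's combined portion (€320,000) is divided into 4 shares of €80,000: Pablo and Torin each take €80,000; Eamon's €80,000 share passes to Eamon's issue; Miko's €80,000 share passes to Miko's issue.
Eamon's share (€80,000) passes entirely to Isolde.
Miko's share (€80,000) is divided into 4 shares of €20,000: Ilse, Romilly, Keturah, and Cassia each take €20,000.

Romilly receives €20,000.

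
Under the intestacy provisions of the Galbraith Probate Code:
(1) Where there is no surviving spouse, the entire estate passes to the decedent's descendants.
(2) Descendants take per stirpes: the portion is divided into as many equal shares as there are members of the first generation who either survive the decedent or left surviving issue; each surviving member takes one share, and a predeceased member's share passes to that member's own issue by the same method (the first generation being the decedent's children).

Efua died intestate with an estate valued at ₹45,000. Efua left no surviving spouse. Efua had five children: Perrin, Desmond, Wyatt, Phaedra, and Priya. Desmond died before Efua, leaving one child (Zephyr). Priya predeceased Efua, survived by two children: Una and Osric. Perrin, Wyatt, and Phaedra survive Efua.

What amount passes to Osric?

Osric receives ₹4,500.

The entire ₹45,000 passes to the descendants.
That amount (₹45,000) is divided into 5 shares of ₹9,000: Perrin, Wyatt, and Phaedra each take ₹9,000; Desmond's ₹9,000 share passes to Desmond's issue; Priya's ₹9,000 share passes to Priya's issue.
Desmond's share (₹9,000) passes entirely to Zephyr.
Priya's share (₹9,000) is divided into 2 shares of ₹4,500: Una and Osric each take ₹4,500.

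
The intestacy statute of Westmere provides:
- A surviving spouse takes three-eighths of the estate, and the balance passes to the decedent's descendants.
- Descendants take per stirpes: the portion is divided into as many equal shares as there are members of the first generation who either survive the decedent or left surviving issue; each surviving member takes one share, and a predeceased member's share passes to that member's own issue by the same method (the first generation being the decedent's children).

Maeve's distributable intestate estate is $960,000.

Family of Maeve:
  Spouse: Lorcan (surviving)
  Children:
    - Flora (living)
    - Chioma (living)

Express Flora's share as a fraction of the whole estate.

Flora receives 5/16 of the estate.

Lorcan takes three-eighths of $960,000 = $360,000. The remaining $600,000 passes to the descendants.
The descendants' portion ($600,000) is divided into 2 shares of $300,000: Flora and Chioma each take $300,000.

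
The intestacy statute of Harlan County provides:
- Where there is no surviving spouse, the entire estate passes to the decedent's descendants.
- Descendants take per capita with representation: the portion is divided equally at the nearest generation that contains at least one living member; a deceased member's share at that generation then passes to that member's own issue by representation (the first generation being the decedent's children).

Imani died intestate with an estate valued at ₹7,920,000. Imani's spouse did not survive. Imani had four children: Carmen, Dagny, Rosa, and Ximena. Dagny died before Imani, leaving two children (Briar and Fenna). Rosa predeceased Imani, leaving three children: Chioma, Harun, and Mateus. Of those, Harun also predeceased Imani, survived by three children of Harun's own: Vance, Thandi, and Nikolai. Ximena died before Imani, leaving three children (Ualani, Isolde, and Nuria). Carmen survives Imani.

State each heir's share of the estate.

The entire ₹7,920,000 passes to the descendants.
That amount (₹7,920,000) is divided into 4 shares of ₹1,980,000: Carmen takes ₹1,980,000; Dagny's ₹1,980,000 share passes to Dagny's issue; Rosa's ₹1,980,000 share passes to Rosa's issue; Ximena's ₹1,980,000 share passes to Ximena's issue.
Dagny's share (₹1,980,000) is divided into 2 shares of ₹990,000: Briar and Fenna each take ₹990,000.
Rosa's share (₹1,980,000) is divided into 3 shares of ₹660,000: Chioma and Mateus each take ₹660,000; Harun's ₹660,000 share passes to Harun's issue.
Harun's share (₹660,000) is divided into 3 shares of ₹220,000: Vance, Thandi, and Nikolai each take ₹220,000.
Ximena's share (₹1,980,000) is divided into 3 shares of ₹660,000: Ualani, Isolde, and Nuria each take ₹660,000.

Carmen: ₹1,980,000; Briar: ₹990,000; Fenna: ₹990,000; Chioma: ₹660,000; Vance: ₹220,000; Thandi: ₹220,000; Nikolai: ₹220,000; Mateus: ₹660,000; Ualani: ₹660,000; Isolde: ₹660,000; Nuria: ₹660,000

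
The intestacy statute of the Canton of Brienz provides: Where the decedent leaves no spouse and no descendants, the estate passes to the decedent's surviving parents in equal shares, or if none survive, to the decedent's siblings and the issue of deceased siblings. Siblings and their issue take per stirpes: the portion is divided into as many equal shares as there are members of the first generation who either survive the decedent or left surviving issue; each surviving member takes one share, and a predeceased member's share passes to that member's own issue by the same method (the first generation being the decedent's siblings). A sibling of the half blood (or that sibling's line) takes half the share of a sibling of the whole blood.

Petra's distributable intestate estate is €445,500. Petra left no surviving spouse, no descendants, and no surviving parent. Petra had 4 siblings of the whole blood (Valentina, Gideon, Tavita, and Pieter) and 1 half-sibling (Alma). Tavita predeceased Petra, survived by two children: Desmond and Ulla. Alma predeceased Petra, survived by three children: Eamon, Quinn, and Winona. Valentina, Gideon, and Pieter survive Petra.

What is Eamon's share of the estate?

Eamon receives €16,500.

The entire €445,500 passes to the siblings and their issue.
Counting each half-blood sibling's line as half a unit, there are 9/2 units in €445,500, so one unit is €99,000. Whole-blood lines (Valentina, Gideon, Tavita, and Pieter) take €99,000 each; half-blood lines (Alma) take €49,500 each.
Tavita's share (€99,000) is divided into 2 shares of €49,500: Desmond and Ulla each take €49,500.
Alma's share (€49,500) is divided into 3 shares of €16,500: Eamon, Quinn, and Winona each take €16,500.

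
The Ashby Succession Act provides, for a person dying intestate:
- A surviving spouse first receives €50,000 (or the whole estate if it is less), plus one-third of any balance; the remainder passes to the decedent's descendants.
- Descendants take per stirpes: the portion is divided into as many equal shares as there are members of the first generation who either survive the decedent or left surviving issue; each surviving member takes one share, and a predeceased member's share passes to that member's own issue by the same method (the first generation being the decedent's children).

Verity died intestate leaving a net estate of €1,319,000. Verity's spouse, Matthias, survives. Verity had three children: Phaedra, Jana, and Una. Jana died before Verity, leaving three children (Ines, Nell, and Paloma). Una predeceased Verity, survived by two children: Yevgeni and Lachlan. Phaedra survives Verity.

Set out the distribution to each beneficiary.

Matthias: €473,000; Phaedra: €282,000; Ines: €94,000; Nell: €94,000; Paloma: €94,000; Yevgeni: €141,000; Lachlan: €141,000

Matthias first takes €50,000, leaving a balance of €1,269,000. Matthias then takes one-third of the balance (€423,000), for a total of €473,000. The remaining €846,000 passes to the descendants.
The descendants' portion (€846,000) is divided into 3 shares of €282,000: Phaedra takes €282,000; Jana's €282,000 share passes to Jana's issue; Una's €282,000 share passes to Una's issue.
Jana's share (€282,000) is divided into 3 shares of €94,000: Ines, Nell, and Paloma each take €94,000.
Una's share (€282,000) is divided into 2 shares of €141,000: Yevgeni and Lachlan each take €141,000.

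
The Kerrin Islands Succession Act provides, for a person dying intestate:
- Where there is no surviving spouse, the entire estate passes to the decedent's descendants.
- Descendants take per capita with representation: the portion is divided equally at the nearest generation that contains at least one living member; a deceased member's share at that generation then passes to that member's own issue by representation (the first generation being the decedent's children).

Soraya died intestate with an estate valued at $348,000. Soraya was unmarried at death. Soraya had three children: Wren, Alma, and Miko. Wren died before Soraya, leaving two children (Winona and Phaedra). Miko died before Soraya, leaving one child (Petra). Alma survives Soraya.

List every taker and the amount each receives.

The entire $348,000 passes to the descendants.
That amount ($348,000) is divided into 3 shares of $116,000: Alma takes $116,000; Wren's $116,000 share passes to Wren's issue; Miko's $116,000 share passes to Miko's issue.
Wren's share ($116,000) is divided into 2 shares of $58,000: Winona and Phaedra each take $58,000.
Miko's share ($116,000) passes entirely to Petra.

Winona: $58,000; Phaedra: $58,000; Alma: $116,000; Petra: $116,000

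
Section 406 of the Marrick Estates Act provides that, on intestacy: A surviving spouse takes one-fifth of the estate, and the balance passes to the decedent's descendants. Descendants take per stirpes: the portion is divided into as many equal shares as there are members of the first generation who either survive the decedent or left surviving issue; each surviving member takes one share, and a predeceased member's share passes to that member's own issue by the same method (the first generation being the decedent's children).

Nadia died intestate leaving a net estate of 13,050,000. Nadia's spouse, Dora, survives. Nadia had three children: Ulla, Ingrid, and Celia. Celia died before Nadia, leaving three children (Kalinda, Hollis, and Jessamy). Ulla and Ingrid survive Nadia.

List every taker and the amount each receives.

Dora takes one-fifth of 13,050,000 = 2,610,000. The remaining 10,440,000 passes to the descendants.
The descendants' portion (10,440,000) is divided into 3 shares of 3,480,000: Ulla and Ingrid each take 3,480,000; Celia's 3,480,000 share passes to Celia's issue.
Celia's share (3,480,000) is divided into 3 shares of 1,160,000: Kalinda, Hollis, and Jessamy each take 1,160,000.

Dora: 2,610,000; Ulla: 3,480,000; Ingrid: 3,480,000; Kalinda: 1,160,000; Hollis: 1,160,000; Jessamy: 1,160,000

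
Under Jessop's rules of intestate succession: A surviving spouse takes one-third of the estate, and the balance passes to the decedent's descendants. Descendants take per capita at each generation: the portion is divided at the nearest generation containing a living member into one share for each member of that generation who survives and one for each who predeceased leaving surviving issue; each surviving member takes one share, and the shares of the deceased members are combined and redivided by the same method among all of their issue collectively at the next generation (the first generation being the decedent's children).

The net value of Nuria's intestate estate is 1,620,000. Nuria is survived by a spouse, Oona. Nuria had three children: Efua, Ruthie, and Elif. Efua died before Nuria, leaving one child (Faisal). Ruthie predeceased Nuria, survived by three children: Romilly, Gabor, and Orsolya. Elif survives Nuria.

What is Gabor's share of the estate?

Oona takes one-third of 1,620,000 = 540,000. The remaining 1,080,000 passes to the descendants.
The descendants' portion (1,080,000) is divided at the children's generation into 3 shares of 360,000. Elif takes 360,000. The 2 shares of the deceased (Efua and Ruthie) are combined into a pool of 720,000.
That pool (720,000) is divided at the grandchildren's generation equally among Faisal, Romilly, Gabor, and Orsolya: 180,000 each.

Gabor receives 180,000.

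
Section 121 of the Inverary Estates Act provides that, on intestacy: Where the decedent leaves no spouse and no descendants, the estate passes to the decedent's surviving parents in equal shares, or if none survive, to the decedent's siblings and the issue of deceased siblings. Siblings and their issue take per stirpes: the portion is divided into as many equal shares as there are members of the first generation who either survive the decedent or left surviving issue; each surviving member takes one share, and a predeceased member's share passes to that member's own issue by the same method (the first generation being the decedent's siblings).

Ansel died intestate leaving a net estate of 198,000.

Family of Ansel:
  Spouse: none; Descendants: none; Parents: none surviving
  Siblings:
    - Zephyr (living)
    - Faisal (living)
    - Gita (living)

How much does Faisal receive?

Faisal receives 66,000.

The entire 198,000 passes to the siblings and their issue.
That amount (198,000) is divided into 3 shares of 66,000: Zephyr, Faisal, and Gita each take 66,000.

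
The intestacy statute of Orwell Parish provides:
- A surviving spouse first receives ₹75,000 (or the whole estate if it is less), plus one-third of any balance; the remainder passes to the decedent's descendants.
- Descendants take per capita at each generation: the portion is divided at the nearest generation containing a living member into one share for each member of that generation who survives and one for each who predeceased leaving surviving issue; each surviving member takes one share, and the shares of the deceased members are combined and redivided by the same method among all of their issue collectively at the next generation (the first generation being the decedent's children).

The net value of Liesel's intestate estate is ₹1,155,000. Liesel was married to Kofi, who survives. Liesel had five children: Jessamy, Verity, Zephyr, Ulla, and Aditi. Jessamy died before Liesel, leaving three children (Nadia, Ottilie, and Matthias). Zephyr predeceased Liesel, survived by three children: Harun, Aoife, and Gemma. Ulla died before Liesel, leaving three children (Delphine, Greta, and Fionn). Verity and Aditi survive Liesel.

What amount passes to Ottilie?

Ottilie receives ₹48,000.

Kofi first takes ₹75,000, leaving a balance of ₹1,080,000. Kofi then takes one-third of the balance (₹360,000), for a total of ₹435,000. The remaining ₹720,000 passes to the descendants.
The descendants' portion (₹720,000) is divided at the children's generation into 5 shares of ₹144,000. Verity and Aditi each take ₹144,000. The 3 shares of the deceased (Jessamy, Zephyr, and Ulla) are combined into a pool of ₹432,000.
That pool (₹432,000) is divided at the grandchildren's generation equally among Nadia, Ottilie, Matthias, Harun, Aoife, Gemma, Delphine, Greta, and Fionn: ₹48,000 each.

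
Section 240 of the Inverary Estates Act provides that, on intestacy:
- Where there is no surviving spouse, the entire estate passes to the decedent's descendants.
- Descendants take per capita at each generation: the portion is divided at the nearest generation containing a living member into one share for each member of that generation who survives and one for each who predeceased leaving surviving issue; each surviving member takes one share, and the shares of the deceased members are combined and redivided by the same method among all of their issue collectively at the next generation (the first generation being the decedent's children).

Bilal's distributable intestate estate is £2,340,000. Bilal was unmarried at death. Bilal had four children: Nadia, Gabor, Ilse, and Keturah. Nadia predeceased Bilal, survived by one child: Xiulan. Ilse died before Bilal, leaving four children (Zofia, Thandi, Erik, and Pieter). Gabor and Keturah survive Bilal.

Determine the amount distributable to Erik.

Erik receives £234,000.

The entire £2,340,000 passes to the descendants.
That amount (£2,340,000) is divided at the children's generation into 4 shares of £585,000. Gabor and Keturah each take £585,000. The 2 shares of the deceased (Nadia and Ilse) are combined into a pool of £1,170,000.
That pool (£1,170,000) is divided at the grandchildren's generation equally among Xiulan, Zofia, Thandi, Erik, and Pieter: £234,000 each.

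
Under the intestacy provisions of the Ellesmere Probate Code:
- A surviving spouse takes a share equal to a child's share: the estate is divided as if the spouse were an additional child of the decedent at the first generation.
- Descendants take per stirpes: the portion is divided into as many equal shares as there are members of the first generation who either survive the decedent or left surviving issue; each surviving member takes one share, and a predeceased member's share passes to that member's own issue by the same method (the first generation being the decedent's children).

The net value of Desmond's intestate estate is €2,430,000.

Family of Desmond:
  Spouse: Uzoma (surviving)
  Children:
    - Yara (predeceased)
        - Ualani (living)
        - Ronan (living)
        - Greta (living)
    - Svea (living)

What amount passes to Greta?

The spouse counts as an additional share at the children's level, so there are 3 primary shares of €810,000. Uzoma takes one such share (€810,000).
The children's combined portion (€1,620,000) is divided into 2 shares of €810,000: Svea takes €810,000; Yara's €810,000 share passes to Yara's issue.
Yara's share (€810,000) is divided into 3 shares of €270,000: Ualani, Ronan, and Greta each take €270,000.

Greta receives €270,000.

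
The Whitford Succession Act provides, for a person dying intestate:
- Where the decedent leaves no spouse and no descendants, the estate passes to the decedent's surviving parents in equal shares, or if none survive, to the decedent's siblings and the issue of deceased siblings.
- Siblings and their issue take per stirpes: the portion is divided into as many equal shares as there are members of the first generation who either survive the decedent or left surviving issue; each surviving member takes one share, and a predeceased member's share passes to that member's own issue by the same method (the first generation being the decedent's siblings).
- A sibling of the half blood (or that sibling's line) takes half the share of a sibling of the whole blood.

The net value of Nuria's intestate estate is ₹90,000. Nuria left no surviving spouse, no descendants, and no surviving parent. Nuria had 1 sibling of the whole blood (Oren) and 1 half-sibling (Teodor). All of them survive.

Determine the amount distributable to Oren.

The entire ₹90,000 passes to the siblings and their issue.
Counting each half-blood sibling's line as half a unit, there are 3/2 units in ₹90,000, so one unit is ₹60,000. Whole-blood lines (Oren) take ₹60,000 each; half-blood lines (Teodor) take ₹30,000 each.

Oren receives ₹60,000.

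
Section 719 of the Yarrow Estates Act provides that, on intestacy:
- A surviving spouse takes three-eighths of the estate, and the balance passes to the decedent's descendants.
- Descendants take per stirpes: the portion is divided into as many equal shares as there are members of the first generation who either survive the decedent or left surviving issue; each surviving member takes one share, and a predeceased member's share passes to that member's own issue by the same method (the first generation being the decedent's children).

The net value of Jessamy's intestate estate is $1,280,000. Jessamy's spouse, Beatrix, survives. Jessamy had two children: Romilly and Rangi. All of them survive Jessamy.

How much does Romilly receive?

Beatrix takes three-eighths of $1,280,000 = $480,000. The remaining $800,000 passes to the descendants.
The descendants' portion ($800,000) is divided into 2 shares of $400,000: Romilly and Rangi each take $400,000.

Romilly receives $400,000.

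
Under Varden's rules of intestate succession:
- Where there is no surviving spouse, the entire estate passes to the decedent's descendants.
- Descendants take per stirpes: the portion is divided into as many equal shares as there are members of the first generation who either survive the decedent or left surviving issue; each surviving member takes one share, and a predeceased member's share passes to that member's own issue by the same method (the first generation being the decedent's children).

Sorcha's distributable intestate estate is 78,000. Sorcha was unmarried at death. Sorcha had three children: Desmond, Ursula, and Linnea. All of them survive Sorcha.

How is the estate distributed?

The entire 78,000 passes to the descendants.
That amount (78,000) is divided into 3 shares of 26,000: Desmond, Ursula, and Linnea each take 26,000.

Desmond: 26,000; Ursula: 26,000; Linnea: 26,000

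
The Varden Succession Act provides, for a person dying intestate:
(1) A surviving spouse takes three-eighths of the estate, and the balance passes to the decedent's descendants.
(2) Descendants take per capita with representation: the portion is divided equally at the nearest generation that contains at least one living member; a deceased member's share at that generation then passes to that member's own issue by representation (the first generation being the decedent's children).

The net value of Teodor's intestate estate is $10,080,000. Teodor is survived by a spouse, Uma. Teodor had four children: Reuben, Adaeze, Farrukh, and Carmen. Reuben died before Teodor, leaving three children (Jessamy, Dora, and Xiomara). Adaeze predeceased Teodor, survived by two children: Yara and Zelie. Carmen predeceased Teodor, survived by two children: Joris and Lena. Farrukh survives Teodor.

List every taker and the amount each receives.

Uma takes three-eighths of $10,080,000 = $3,780,000. The remaining $6,300,000 passes to the descendants.
The descendants' portion ($6,300,000) is divided into 4 shares of $1,575,000: Farrukh takes $1,575,000; Reuben's $1,575,000 share passes to Reuben's issue; Adaeze's $1,575,000 share passes to Adaeze's issue; Carmen's $1,575,000 share passes to Carmen's issue.
Reuben's share ($1,575,000) is divided into 3 shares of $525,000: Jessamy, Dora, and Xiomara each take $525,000.
Adaeze's share ($1,575,000) is divided into 2 shares of $787,500: Yara and Zelie each take $787,500.
Carmen's share ($1,575,000) is divided into 2 shares of $787,500: Joris and Lena each take $787,500.

Uma: $3,780,000; Jessamy: $525,000; Dora: $525,000; Xiomara: $525,000; Yara: $787,500; Zelie: $787,500; Farrukh: $1,575,000; Joris: $787,500; Lena: $787,500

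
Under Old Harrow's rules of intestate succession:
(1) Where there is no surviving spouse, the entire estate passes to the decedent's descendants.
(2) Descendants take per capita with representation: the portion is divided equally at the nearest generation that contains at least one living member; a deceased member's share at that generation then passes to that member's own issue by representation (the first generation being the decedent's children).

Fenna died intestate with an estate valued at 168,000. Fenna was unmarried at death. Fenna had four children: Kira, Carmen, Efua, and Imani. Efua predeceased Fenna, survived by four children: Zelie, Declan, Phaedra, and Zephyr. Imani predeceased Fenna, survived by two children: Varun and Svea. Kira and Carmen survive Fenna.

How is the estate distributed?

The entire 168,000 passes to the descendants.
That amount (168,000) is divided into 4 shares of 42,000: Kira and Carmen each take 42,000; Efua's 42,000 share passes to Efua's issue; Imani's 42,000 share passes to Imani's issue.
Efua's share (42,000) is divided into 4 shares of 10,500: Zelie, Declan, Phaedra, and Zephyr each take 10,500.
Imani's share (42,000) is divided into 2 shares of 21,000: Varun and Svea each take 21,000.

Kira: 42,000; Carmen: 42,000; Zelie: 10,500; Declan: 10,500; Phaedra: 10,500; Zephyr: 10,500; Varun: 21,000; Svea: 21,000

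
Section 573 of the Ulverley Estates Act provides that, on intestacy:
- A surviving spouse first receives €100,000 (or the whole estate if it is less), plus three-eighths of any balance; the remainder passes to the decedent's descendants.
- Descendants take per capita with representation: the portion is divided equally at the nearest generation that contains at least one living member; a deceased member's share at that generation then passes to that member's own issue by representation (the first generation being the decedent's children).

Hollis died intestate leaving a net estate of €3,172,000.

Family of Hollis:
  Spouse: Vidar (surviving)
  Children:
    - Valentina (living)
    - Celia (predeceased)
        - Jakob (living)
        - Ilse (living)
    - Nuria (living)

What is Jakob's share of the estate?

Jakob receives €320,000.

Vidar first takes €100,000, leaving a balance of €3,072,000. Vidar then takes three-eighths of the balance (€1,152,000), for a total of €1,252,000. The remaining €1,920,000 passes to the descendants.
The descendants' portion (€1,920,000) is divided into 3 shares of €640,000: Valentina and Nuria each take €640,000; Celia's €640,000 share passes to Celia's issue.
Celia's share (€640,000) is divided into 2 shares of €320,000: Jakob and Ilse each take €320,000.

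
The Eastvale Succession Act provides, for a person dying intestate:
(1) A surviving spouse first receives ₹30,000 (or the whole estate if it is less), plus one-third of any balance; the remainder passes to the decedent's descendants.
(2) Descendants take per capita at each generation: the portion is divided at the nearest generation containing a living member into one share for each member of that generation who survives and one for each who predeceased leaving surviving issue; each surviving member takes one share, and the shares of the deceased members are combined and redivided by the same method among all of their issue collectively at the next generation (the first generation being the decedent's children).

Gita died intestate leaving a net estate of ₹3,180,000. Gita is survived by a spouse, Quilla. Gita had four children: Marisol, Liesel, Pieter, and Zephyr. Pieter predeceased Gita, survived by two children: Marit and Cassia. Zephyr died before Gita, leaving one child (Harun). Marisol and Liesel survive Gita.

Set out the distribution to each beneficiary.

Quilla: ₹1,080,000; Marisol: ₹525,000; Liesel: ₹525,000; Marit: ₹350,000; Cassia: ₹350,000; Harun: ₹350,000

Quilla first takes ₹30,000, leaving a balance of ₹3,150,000. Quilla then takes one-third of the balance (₹1,050,000), for a total of ₹1,080,000. The remaining ₹2,100,000 passes to the descendants.
The descendants' portion (₹2,100,000) is divided at the children's generation into 4 shares of ₹525,000. Marisol and Liesel each take ₹525,000. The 2 shares of the deceased (Pieter and Zephyr) are combined into a pool of ₹1,050,000.
That pool (₹1,050,000) is divided at the grandchildren's generation equally among Marit, Cassia, and Harun: ₹350,000 each.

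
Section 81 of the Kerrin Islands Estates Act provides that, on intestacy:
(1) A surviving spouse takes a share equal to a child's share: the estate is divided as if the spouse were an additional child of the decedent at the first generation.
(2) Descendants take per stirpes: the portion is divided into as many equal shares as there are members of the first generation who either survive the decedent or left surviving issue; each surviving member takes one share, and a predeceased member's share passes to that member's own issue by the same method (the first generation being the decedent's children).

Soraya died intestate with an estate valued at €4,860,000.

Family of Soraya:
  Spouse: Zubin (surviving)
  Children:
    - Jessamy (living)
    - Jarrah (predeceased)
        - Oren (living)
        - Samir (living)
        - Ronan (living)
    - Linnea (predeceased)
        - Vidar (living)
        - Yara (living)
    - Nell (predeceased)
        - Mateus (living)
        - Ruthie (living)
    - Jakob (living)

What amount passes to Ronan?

Ronan receives €270,000.

The spouse counts as an additional share at the children's level, so there are 6 primary shares of €810,000. Zubin takes one such share (€810,000).
The children's combined portion (€4,050,000) is divided into 5 shares of €810,000: Jessamy and Jakob each take €810,000; Jarrah's €810,000 share passes to Jarrah's issue; Linnea's €810,000 share passes to Linnea's issue; Nell's €810,000 share passes to Nell's issue.
Jarrah's share (€810,000) is divided into 3 shares of €270,000: Oren, Samir, and Ronan each take €270,000.
Linnea's share (€810,000) is divided into 2 shares of €405,000: Vidar and Yara each take €405,000.
Nell's share (€810,000) is divided into 2 shares of €405,000: Mateus and Ruthie each take €405,000.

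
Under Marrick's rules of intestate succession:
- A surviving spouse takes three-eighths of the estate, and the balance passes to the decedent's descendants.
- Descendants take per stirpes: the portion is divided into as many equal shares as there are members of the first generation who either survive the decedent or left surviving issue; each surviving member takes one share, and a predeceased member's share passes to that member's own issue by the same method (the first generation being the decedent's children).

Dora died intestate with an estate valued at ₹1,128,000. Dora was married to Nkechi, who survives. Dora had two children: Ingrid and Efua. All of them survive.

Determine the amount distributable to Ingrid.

Nkechi takes three-eighths of ₹1,128,000 = ₹423,000. The remaining ₹705,000 passes to the descendants.
The descendants' portion (₹705,000) is divided into 2 shares of ₹352,500: Ingrid and Efua each take ₹352,500.

Ingrid receives ₹352,500.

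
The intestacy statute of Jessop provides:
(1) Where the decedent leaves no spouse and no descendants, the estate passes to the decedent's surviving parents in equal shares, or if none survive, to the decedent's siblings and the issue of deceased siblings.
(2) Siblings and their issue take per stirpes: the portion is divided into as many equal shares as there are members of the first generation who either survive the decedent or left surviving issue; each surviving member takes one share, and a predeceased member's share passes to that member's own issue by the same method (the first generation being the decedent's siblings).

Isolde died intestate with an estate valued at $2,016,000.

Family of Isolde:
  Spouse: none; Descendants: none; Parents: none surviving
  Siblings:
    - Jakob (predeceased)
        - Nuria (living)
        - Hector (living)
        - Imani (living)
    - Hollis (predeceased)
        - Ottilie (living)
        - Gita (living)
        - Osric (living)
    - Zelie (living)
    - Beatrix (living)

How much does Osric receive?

Osric receives $168,000.

The entire $2,016,000 passes to the siblings and their issue.
That amount ($2,016,000) is divided into 4 shares of $504,000: Zelie and Beatrix each take $504,000; Jakob's $504,000 share passes to Jakob's issue; Hollis's $504,000 share passes to Hollis's issue.
Jakob's share ($504,000) is divided into 3 shares of $168,000: Nuria, Hector, and Imani each take $168,000.
Hollis's share ($504,000) is divided into 3 shares of $168,000: Ottilie, Gita, and Osric each take $168,000.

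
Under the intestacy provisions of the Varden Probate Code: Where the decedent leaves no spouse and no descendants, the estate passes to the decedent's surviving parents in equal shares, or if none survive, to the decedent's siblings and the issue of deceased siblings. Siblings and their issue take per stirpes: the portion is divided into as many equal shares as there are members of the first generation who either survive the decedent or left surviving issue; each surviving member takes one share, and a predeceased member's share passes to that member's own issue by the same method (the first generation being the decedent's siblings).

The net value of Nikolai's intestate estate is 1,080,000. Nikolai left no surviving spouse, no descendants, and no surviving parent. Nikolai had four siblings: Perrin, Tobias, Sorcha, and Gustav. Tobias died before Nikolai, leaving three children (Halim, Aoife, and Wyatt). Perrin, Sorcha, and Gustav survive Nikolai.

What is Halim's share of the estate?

Halim receives 90,000.

The entire 1,080,000 passes to the siblings and their issue.
That amount (1,080,000) is divided into 4 shares of 270,000: Perrin, Sorcha, and Gustav each take 270,000; Tobias's 270,000 share passes to Tobias's issue.
Tobias's share (270,000) is divided into 3 shares of 90,000: Halim, Aoife, and Wyatt each take 90,000.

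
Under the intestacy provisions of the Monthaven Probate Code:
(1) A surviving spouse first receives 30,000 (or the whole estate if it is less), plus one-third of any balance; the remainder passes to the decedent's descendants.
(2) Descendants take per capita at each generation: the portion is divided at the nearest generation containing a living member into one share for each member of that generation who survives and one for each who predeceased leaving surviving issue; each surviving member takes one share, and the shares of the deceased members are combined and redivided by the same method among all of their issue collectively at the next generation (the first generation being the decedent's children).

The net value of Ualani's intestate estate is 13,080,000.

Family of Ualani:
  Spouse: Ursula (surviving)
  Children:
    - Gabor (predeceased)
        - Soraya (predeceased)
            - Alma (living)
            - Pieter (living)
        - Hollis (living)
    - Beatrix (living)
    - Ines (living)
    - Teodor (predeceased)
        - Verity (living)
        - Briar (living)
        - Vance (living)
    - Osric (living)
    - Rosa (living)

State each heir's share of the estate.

Ursula: 4,380,000; Alma: 290,000; Pieter: 290,000; Hollis: 580,000; Beatrix: 1,450,000; Ines: 1,450,000; Verity: 580,000; Briar: 580,000; Vance: 580,000; Osric: 1,450,000; Rosa: 1,450,000

Ursula first takes 30,000, leaving a balance of 13,050,000. Ursula then takes one-third of the balance (4,350,000), for a total of 4,380,000. The remaining 8,700,000 passes to the descendants.
The descendants' portion (8,700,000) is divided at the children's generation into 6 shares of 1,450,000. Beatrix, Ines, Osric, and Rosa each take 1,450,000. The 2 shares of the deceased (Gabor and Teodor) are combined into a pool of 2,900,000.
That pool (2,900,000) is divided at the grandchildren's generation into 5 shares of 580,000. Hollis, Verity, Briar, and Vance each take 580,000. The remaining share for the deceased Soraya (580,000) is carried to the next generation.
That pool (580,000) is divided at the great-grandchildren's generation equally among Alma and Pieter: 290,000 each.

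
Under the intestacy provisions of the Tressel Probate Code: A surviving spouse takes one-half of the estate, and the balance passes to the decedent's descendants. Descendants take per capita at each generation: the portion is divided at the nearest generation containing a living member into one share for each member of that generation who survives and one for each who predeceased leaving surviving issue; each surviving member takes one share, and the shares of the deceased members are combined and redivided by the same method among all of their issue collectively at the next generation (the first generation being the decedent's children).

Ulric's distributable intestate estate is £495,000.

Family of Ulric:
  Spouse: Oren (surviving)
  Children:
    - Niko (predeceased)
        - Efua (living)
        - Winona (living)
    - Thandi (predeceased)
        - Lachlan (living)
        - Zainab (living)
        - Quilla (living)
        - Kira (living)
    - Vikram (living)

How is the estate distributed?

Oren takes one-half of £495,000 = £247,500. The remaining £247,500 passes to the descendants.
The descendants' portion (£247,500) is divided at the children's generation into 3 shares of £82,500. Vikram takes £82,500. The 2 shares of the deceased (Niko and Thandi) are combined into a pool of £165,000.
That pool (£165,000) is divided at the grandchildren's generation equally among Efua, Winona, Lachlan, Zainab, Quilla, and Kira: £27,500 each.

Oren: £247,500; Efua: £27,500; Winona: £27,500; Lachlan: £27,500; Zainab: £27,500; Quilla: £27,500; Kira: £27,500; Vikram: £82,500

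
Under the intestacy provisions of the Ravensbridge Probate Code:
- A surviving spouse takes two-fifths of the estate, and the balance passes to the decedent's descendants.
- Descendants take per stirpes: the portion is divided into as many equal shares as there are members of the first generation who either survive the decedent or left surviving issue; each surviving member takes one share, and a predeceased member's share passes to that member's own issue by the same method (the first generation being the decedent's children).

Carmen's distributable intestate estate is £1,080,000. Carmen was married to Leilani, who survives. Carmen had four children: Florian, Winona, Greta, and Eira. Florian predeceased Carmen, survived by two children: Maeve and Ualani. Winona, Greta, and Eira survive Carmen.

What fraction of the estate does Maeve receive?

Leilani takes two-fifths of £1,080,000 = £432,000. The remaining £648,000 passes to the descendants.
The descendants' portion (£648,000) is divided into 4 shares of £162,000: Winona, Greta, and Eira each take £162,000; Florian's £162,000 share passes to Florian's issue.
Florian's share (£162,000) is divided into 2 shares of £81,000: Maeve and Ualani each take £81,000.

Maeve receives 3/40 of the estate.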